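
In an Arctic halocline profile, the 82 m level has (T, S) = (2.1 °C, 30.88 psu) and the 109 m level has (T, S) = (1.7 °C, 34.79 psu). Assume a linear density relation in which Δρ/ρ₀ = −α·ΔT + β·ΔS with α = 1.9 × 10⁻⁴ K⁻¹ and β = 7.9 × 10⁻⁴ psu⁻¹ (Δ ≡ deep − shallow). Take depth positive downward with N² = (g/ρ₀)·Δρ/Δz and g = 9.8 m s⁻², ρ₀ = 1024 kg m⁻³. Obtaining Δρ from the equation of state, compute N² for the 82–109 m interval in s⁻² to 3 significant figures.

ΔT = -0.4 K, ΔS = +3.91 psu (deep − shallow).
Δρ/ρ₀ = −αΔT + βΔS = 7.60 × 10⁻⁵ + 3.0889 × 10⁻³ = 3.1649 × 10⁻³, so Δρ ≈ 3.241 kg m⁻³.
N² = (g/ρ₀)·Δρ/Δz = g·(Δρ/ρ₀)/Δz = 9.8 × 3.1649 × 10⁻³ / 27 = 1.1487 × 10⁻³ s⁻² ≈ 1.15 × 10⁻³ s⁻².

1.15 × 10⁻³ s⁻²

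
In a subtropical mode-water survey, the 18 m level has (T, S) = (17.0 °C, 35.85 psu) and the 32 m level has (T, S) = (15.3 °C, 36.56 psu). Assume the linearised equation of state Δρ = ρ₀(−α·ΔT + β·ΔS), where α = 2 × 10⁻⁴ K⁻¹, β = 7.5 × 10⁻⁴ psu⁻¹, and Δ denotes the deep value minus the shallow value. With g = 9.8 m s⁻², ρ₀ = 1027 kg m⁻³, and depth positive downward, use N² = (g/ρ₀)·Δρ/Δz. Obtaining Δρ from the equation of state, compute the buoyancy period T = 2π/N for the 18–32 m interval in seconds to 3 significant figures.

ΔT = -1.7 K, ΔS = +0.71 psu (deep − shallow).
Δρ/ρ₀ = −αΔT + βΔS = 3.40 × 10⁻⁴ + 5.325 × 10⁻⁴ = 8.725 × 10⁻⁴, so Δρ ≈ 0.8961 kg m⁻³.
N² = (g/ρ₀)·Δρ/Δz = g·(Δρ/ρ₀)/Δz = 9.8 × 8.725 × 10⁻⁴ / 14 = 6.1075 × 10⁻⁴ s⁻².
N = √(6.1075 × 10⁻⁴) = 0.024713 rad s⁻¹ → T = 2π/N = 254.25 s ≈ 254 s.

254 s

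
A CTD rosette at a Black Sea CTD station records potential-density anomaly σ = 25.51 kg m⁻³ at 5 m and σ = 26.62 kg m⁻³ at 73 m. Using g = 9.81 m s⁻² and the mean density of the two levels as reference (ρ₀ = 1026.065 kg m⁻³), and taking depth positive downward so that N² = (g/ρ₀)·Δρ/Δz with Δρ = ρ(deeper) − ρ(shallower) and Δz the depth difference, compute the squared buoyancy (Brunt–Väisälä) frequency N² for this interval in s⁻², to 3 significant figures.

1.56 × 10⁻⁴ s⁻²

Δρ = 1026.62 − 1025.51 = 1.11 kg m⁻³ over Δz = 73 − 5 = 68 m.
N² = (9.81/1026.065) × (1.11/68) = 1.5607 × 10⁻⁴ s⁻² ≈ 1.56 × 10⁻⁴ s⁻².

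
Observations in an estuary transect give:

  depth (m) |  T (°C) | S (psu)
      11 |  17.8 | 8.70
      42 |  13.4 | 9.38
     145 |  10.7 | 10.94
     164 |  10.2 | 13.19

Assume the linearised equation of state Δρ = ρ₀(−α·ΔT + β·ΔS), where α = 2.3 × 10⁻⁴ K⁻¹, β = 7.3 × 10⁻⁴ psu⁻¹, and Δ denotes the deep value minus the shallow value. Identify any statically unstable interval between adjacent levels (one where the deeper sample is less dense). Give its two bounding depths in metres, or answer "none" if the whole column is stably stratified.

Evaluate Δρ/ρ₀ = −αΔT + βΔS across each adjacent pair:
  11–42 m: −αΔT+βΔS = −(2.3 × 10⁻⁴)(-4.4)+(7.3 × 10⁻⁴)(+0.68) = 1.5 × 10⁻³ → stable
  42–145 m: −αΔT+βΔS = −(2.3 × 10⁻⁴)(-2.7)+(7.3 × 10⁻⁴)(+1.56) = 1.8 × 10⁻³ → stable
  145–164 m: −αΔT+βΔS = −(2.3 × 10⁻⁴)(-0.5)+(7.3 × 10⁻⁴)(+2.25) = 1.8 × 10⁻³ → stable
Every interval has Δρ > 0: the column is stably stratified throughout.

none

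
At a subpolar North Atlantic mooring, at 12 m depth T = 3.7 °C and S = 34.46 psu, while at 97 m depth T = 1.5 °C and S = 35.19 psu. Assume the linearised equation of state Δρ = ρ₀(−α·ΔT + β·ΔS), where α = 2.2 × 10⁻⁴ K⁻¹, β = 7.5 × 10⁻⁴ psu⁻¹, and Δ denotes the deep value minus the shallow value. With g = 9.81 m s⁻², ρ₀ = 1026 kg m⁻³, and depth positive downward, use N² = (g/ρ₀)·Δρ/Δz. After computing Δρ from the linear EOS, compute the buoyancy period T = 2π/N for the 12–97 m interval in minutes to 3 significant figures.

9.60 min

ΔT = -2.2 K, ΔS = +0.73 psu (deep − shallow).
Δρ/ρ₀ = −αΔT + βΔS = 4.84 × 10⁻⁴ + 5.475 × 10⁻⁴ = 1.0315 × 10⁻³, so Δρ ≈ 1.058 kg m⁻³.
N² = (g/ρ₀)·Δρ/Δz = g·(Δρ/ρ₀)/Δz = 9.81 × 1.0315 × 10⁻³ / 85 = 1.1905 × 10⁻⁴ s⁻².
N = √(1.1905 × 10⁻⁴) = 0.010911 rad s⁻¹ → T = 2π/N = 575.86 s = 9.5977 min ≈ 9.60 min.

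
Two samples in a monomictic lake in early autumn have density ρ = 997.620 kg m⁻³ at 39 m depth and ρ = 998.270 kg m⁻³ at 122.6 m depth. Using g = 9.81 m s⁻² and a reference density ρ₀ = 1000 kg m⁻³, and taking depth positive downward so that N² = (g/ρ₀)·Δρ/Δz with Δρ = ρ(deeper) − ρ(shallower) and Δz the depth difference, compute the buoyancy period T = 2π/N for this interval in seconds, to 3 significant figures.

Δρ = 998.270 − 997.620 = 0.650 kg m⁻³ over Δz = 122.6 − 39 = 83.6 m.
N² = (9.81/1000) × (0.650/83.6) = 7.6274 × 10⁻⁵ s⁻².
N = √(7.6274 × 10⁻⁵) = 8.7335 × 10⁻³ rad s⁻¹, so T = 2π/N = 719.43 s ≈ 719 s.
A positive N² confirms static stability across the interval.

719 s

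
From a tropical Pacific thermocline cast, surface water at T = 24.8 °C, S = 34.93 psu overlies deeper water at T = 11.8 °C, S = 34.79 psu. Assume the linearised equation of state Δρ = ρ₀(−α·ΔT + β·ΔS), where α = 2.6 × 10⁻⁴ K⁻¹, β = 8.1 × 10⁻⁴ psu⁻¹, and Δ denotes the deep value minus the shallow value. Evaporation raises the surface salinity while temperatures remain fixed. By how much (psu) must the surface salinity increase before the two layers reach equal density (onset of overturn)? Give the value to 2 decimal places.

Neutral buoyancy requires −α(T_deep − T_surf) + β(S_deep − S_surf′) = 0.
S_surf′ = S_deep − (α/β)·ΔT = 34.79 − (2.6 × 10⁻⁴/8.1 × 10⁻⁴)·(-13.0) = 38.9628 psu.
Increase required: 38.9628 − 34.93 = 4.0328 psu.

4.03 psu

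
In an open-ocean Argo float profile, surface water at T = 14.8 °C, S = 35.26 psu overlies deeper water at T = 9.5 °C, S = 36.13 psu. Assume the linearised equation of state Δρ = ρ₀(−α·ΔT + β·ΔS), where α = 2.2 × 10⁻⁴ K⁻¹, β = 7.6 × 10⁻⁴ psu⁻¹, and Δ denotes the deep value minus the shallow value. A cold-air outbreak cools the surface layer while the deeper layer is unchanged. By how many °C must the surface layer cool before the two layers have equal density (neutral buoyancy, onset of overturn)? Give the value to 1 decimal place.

8.3 °C

Neutral buoyancy requires Δρ = 0, i.e. −α(T_deep − T_surf′) + β(S_deep − S_surf) = 0.
T_surf′ = T_deep − (β/α)·ΔS = 9.5 − (7.6 × 10⁻⁴/2.2 × 10⁻⁴)·(+0.87) = 6.495 °C.
Cooling required: 14.8 − (6.495) = 8.305 °C.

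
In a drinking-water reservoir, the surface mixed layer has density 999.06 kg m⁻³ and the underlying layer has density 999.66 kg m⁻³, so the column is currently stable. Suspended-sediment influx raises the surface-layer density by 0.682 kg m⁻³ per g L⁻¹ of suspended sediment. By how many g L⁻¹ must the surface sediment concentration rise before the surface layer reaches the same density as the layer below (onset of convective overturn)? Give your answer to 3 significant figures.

Density deficit of the surface layer: 999.66 − 999.06 = 0.6 kg m⁻³.
Required change = 0.6 / 0.682 = 0.880 g L⁻¹.

0.880 g L⁻¹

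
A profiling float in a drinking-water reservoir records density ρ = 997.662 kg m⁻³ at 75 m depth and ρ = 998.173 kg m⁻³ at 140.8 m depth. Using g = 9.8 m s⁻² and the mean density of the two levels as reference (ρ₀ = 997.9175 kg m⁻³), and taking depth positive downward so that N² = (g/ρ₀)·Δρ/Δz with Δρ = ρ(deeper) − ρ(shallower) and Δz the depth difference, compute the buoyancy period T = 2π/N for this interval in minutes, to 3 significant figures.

12.0 min

Δρ = 998.173 − 997.662 = 0.511 kg m⁻³ over Δz = 140.8 − 75 = 65.8 m.
N² = (9.8/997.9175) × (0.511/65.8) = 7.6265 × 10⁻⁵ s⁻².
N = √(7.6265 × 10⁻⁵) = 8.7330 × 10⁻³ rad s⁻¹, so T = 2π/N = 719.48 s = 11.991 min ≈ 12.0 min.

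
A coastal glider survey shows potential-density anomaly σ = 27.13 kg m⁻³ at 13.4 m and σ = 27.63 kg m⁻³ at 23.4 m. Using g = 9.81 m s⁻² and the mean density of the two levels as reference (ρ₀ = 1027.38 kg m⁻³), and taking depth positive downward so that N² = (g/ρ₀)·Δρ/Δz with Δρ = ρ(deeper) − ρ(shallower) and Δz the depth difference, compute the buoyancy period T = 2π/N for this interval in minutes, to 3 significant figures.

Δρ = 1027.63 − 1027.13 = 0.50 kg m⁻³ over Δz = 23.4 − 13.4 = 10 m.
N² = (9.81/1027.38) × (0.50/10) = 4.7743 × 10⁻⁴ s⁻².
N = √(4.7743 × 10⁻⁴) = 0.021850 rad s⁻¹, so T = 2π/N = 287.56 s = 4.7927 min ≈ 4.79 min.

4.79 min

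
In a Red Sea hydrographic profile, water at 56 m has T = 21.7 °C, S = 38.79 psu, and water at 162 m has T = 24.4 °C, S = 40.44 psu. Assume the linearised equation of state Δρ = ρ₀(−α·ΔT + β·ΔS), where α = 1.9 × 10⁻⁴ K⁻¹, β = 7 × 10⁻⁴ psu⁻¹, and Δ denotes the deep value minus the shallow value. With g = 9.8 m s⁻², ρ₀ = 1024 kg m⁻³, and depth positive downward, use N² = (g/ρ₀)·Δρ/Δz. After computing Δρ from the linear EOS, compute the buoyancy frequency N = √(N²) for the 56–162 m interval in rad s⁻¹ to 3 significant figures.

7.70 × 10⁻³ rad s⁻¹

ΔT = +2.7 K, ΔS = +1.65 psu (deep − shallow).
Δρ/ρ₀ = −αΔT + βΔS = -5.13 × 10⁻⁴ + 1.155 × 10⁻³ = 6.42 × 10⁻⁴, so Δρ ≈ 0.6574 kg m⁻³.
N² = (g/ρ₀)·Δρ/Δz = g·(Δρ/ρ₀)/Δz = 9.8 × 6.42 × 10⁻⁴ / 106 = 5.9355 × 10⁻⁵ s⁻².
N = √(5.9355 × 10⁻⁵) = 7.7042 × 10⁻³ rad s⁻¹ ≈ 7.70 × 10⁻³ rad s⁻¹.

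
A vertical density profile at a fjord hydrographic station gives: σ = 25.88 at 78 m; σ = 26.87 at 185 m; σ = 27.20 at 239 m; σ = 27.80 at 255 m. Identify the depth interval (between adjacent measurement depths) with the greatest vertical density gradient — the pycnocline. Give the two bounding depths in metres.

239–255 m

Compute the density gradient over each adjacent pair:
  78–185 m: Δρ/Δz = 0.99/107 = 9.3 × 10⁻³ kg m⁻⁴
  185–239 m: Δρ/Δz = 0.33/54 = 6.1 × 10⁻³ kg m⁻⁴
  239–255 m: Δρ/Δz = 0.60/16 = 0.037 kg m⁻⁴
The largest gradient is in the 239–255 m interval — the pycnocline.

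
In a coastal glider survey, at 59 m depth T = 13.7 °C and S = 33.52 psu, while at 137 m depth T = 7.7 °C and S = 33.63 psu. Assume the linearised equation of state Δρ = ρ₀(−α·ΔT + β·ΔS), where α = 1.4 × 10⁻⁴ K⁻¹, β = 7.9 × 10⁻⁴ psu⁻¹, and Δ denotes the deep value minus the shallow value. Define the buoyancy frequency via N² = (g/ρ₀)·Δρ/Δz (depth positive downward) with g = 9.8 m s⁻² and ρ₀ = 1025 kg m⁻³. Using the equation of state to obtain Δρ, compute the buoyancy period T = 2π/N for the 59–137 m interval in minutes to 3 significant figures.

9.70 min

ΔT = -6.0 K, ΔS = +0.11 psu (deep − shallow).
Δρ/ρ₀ = −αΔT + βΔS = 8.40 × 10⁻⁴ + 8.69 × 10⁻⁵ = 9.269 × 10⁻⁴, so Δρ ≈ 0.9501 kg m⁻³.
N² = (g/ρ₀)·Δρ/Δz = g·(Δρ/ρ₀)/Δz = 9.8 × 9.269 × 10⁻⁴ / 78 = 1.1646 × 10⁻⁴ s⁻².
N = √(1.1646 × 10⁻⁴) = 0.010792 rad s⁻¹ → T = 2π/N = 582.21 s = 9.7035 min ≈ 9.70 min.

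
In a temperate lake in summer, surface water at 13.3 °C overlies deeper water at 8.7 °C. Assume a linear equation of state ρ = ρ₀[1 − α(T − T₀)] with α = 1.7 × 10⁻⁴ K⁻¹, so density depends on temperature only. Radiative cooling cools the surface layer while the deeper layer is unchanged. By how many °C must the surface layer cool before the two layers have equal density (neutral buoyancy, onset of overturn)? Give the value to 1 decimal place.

With temperature the only control, equal density requires T_surf′ = T_deep.
T_surf′ = 8.7 °C.
Cooling required: 13.3 − 8.7 = 4.6 °C.

4.6 °C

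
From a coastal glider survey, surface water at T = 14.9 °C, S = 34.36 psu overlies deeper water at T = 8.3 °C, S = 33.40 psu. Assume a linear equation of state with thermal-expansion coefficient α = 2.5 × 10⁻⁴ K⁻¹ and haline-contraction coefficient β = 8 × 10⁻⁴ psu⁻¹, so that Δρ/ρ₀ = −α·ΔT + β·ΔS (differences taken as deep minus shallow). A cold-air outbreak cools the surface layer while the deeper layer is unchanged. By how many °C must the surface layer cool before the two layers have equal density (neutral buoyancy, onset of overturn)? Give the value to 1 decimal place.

3.5 °C

Neutral buoyancy requires Δρ = 0, i.e. −α(T_deep − T_surf′) + β(S_deep − S_surf) = 0.
T_surf′ = T_deep − (β/α)·ΔS = 8.3 − (8 × 10⁻⁴/2.5 × 10⁻⁴)·(-0.96) = 11.372 °C.
Cooling required: 14.9 − (11.372) = 3.528 °C.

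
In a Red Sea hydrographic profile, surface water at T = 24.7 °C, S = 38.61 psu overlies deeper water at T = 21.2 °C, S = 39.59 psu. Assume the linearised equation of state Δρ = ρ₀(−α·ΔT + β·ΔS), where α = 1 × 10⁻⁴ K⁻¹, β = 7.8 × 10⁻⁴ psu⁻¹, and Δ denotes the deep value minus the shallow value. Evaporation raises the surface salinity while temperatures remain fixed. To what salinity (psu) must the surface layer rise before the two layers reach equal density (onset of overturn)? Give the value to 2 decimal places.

Neutral buoyancy requires −α(T_deep − T_surf) + β(S_deep − S_surf′) = 0.
S_surf′ = S_deep − (α/β)·ΔT = 39.59 − (1 × 10⁻⁴/7.8 × 10⁻⁴)·(-3.5) = 40.0387 psu.
Increase required: 40.0387 − 38.61 = 1.4287 psu.

40.04 psu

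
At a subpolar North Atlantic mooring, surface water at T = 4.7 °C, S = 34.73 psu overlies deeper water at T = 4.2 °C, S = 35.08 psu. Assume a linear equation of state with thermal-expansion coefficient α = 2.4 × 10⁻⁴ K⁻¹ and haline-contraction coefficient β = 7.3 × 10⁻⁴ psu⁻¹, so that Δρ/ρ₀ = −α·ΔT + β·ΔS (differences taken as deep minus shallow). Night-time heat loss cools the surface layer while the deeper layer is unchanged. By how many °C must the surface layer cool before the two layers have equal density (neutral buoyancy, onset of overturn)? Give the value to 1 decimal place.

1.6 °C

Neutral buoyancy requires Δρ = 0, i.e. −α(T_deep − T_surf′) + β(S_deep − S_surf) = 0.
T_surf′ = T_deep − (β/α)·ΔS = 4.2 − (7.3 × 10⁻⁴/2.4 × 10⁻⁴)·(+0.35) = 3.135 °C.
Cooling required: 4.7 − (3.135) = 1.565 °C.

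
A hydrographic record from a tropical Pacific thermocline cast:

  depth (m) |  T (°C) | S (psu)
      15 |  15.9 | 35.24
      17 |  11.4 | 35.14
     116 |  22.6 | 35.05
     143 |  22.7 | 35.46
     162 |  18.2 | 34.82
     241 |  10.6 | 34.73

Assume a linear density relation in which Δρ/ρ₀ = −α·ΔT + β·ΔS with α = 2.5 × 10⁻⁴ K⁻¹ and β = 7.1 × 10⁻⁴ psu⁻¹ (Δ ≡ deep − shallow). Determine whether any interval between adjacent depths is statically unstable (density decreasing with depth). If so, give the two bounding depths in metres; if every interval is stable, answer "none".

17–116 m

Evaluate Δρ/ρ₀ = −αΔT + βΔS across each adjacent pair:
  15–17 m: −αΔT+βΔS = −(2.5 × 10⁻⁴)(-4.5)+(7.1 × 10⁻⁴)(-0.10) = 1.1 × 10⁻³ → stable
  17–116 m: −αΔT+βΔS = −(2.5 × 10⁻⁴)(+11.2)+(7.1 × 10⁻⁴)(-0.09) = -2.9 × 10⁻³ → UNSTABLE
  116–143 m: −αΔT+βΔS = −(2.5 × 10⁻⁴)(+0.1)+(7.1 × 10⁻⁴)(+0.41) = 2.7 × 10⁻⁴ → stable
  143–162 m: −αΔT+βΔS = −(2.5 × 10⁻⁴)(-4.5)+(7.1 × 10⁻⁴)(-0.64) = 6.7 × 10⁻⁴ → stable
  162–241 m: −αΔT+βΔS = −(2.5 × 10⁻⁴)(-7.6)+(7.1 × 10⁻⁴)(-0.09) = 1.8 × 10⁻³ → stable
The 17–116 m interval has Δρ < 0: lighter water underlies denser water.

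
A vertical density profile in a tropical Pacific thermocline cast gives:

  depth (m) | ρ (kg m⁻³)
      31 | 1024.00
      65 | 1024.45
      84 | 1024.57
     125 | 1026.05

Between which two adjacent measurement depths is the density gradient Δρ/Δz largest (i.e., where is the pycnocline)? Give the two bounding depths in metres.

Compute the density gradient over each adjacent pair:
  31–65 m: Δρ/Δz = 0.45/34 = 0.013 kg m⁻⁴
  65–84 m: Δρ/Δz = 0.12/19 = 6.3 × 10⁻³ kg m⁻⁴
  84–125 m: Δρ/Δz = 1.48/41 = 0.036 kg m⁻⁴
The largest gradient is in the 84–125 m interval — the pycnocline.

84–125 m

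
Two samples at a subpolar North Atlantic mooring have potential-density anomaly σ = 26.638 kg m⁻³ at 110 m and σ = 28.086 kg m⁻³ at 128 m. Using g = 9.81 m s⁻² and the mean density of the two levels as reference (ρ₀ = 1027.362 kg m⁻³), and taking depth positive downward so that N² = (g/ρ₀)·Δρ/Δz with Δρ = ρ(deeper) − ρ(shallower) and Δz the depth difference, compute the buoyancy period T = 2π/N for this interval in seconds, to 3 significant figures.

227 s

Δρ = 1028.086 − 1026.638 = 1.448 kg m⁻³ over Δz = 128 − 110 = 18 m.
N² = (9.81/1027.362) × (1.448/18) = 7.6814 × 10⁻⁴ s⁻².
N = √(7.6814 × 10⁻⁴) = 0.027715 rad s⁻¹, so T = 2π/N = 226.71 s ≈ 227 s.
Since Δρ > 0 the layer is stably stratified.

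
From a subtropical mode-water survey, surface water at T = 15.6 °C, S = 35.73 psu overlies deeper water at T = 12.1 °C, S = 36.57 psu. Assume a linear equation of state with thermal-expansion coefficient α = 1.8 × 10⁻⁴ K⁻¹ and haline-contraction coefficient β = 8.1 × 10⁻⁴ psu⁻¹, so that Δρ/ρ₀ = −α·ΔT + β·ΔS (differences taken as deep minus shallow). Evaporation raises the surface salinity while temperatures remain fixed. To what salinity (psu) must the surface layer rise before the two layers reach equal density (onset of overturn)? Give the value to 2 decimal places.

37.35 psu

Neutral buoyancy requires −α(T_deep − T_surf) + β(S_deep − S_surf′) = 0.
S_surf′ = S_deep − (α/β)·ΔT = 36.57 − (1.8 × 10⁻⁴/8.1 × 10⁻⁴)·(-3.5) = 37.3478 psu.
Increase required: 37.3478 − 35.73 = 1.6178 psu.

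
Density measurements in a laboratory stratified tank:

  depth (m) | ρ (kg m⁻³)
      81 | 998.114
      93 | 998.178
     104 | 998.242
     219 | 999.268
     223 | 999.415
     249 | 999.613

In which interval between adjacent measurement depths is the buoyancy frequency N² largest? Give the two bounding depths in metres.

219–223 m

Compute the density gradient over each adjacent pair:
  81–93 m: Δρ/Δz = 0.064/12 = 5.3 × 10⁻³ kg m⁻⁴
  93–104 m: Δρ/Δz = 0.064/11 = 5.8 × 10⁻³ kg m⁻⁴
  104–219 m: Δρ/Δz = 1.026/115 = 8.9 × 10⁻³ kg m⁻⁴
  219–223 m: Δρ/Δz = 0.147/4 = 0.037 kg m⁻⁴
  223–249 m: Δρ/Δz = 0.198/26 = 7.6 × 10⁻³ kg m⁻⁴
The largest gradient is in the 219–223 m interval — the pycnocline.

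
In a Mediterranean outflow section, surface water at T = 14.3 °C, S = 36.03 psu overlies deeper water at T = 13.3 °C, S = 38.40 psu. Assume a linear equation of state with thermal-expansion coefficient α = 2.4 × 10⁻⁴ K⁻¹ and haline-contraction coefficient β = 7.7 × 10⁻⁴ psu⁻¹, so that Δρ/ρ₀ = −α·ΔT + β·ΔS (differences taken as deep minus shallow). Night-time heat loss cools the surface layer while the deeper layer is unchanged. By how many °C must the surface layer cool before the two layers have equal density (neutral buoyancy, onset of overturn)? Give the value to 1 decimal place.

8.6 °C

Neutral buoyancy requires Δρ = 0, i.e. −α(T_deep − T_surf′) + β(S_deep − S_surf) = 0.
T_surf′ = T_deep − (β/α)·ΔS = 13.3 − (7.7 × 10⁻⁴/2.4 × 10⁻⁴)·(+2.37) = 5.696 °C.
Cooling required: 14.3 − (5.696) = 8.604 °C.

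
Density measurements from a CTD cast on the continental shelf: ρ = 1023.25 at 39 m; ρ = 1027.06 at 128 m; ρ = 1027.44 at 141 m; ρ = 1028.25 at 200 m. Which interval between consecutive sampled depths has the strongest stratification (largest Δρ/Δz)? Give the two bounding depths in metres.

39–128 m

Compute the density gradient over each adjacent pair:
  39–128 m: Δρ/Δz = 3.81/89 = 0.043 kg m⁻⁴
  128–141 m: Δρ/Δz = 0.38/13 = 0.029 kg m⁻⁴
  141–200 m: Δρ/Δz = 0.81/59 = 0.014 kg m⁻⁴
The largest gradient is in the 39–128 m interval — the pycnocline.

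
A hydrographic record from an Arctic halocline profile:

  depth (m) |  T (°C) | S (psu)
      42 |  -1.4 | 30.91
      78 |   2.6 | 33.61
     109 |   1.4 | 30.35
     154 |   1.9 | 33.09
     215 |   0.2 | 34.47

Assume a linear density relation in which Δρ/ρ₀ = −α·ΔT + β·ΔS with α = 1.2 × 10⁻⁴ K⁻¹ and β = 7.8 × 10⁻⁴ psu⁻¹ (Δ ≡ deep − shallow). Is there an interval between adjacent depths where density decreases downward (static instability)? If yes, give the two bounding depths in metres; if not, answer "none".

78–109 m

Evaluate Δρ/ρ₀ = −αΔT + βΔS across each adjacent pair:
  42–78 m: −αΔT+βΔS = −(1.2 × 10⁻⁴)(+4.0)+(7.8 × 10⁻⁴)(+2.70) = 1.6 × 10⁻³ → stable
  78–109 m: −αΔT+βΔS = −(1.2 × 10⁻⁴)(-1.2)+(7.8 × 10⁻⁴)(-3.26) = -2.4 × 10⁻³ → UNSTABLE
  109–154 m: −αΔT+βΔS = −(1.2 × 10⁻⁴)(+0.5)+(7.8 × 10⁻⁴)(+2.74) = 2.1 × 10⁻³ → stable
  154–215 m: −αΔT+βΔS = −(1.2 × 10⁻⁴)(-1.7)+(7.8 × 10⁻⁴)(+1.38) = 1.3 × 10⁻³ → stable
The 78–109 m interval has Δρ < 0: lighter water underlies denser water.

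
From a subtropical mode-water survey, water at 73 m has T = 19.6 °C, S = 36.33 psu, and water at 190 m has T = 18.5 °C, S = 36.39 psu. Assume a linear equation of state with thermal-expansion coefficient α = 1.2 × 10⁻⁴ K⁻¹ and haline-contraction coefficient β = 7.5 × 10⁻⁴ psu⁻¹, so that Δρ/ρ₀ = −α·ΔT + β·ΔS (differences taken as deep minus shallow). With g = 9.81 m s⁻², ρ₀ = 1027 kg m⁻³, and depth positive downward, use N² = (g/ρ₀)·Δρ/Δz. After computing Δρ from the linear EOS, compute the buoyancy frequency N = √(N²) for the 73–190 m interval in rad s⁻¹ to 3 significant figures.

3.85 × 10⁻³ rad s⁻¹

ΔT = -1.1 K, ΔS = +0.06 psu (deep − shallow).
Δρ/ρ₀ = −αΔT + βΔS = 1.32 × 10⁻⁴ + 4.50 × 10⁻⁵ = 1.77 × 10⁻⁴, so Δρ ≈ 0.1818 kg m⁻³.
N² = (g/ρ₀)·Δρ/Δz = g·(Δρ/ρ₀)/Δz = 9.81 × 1.77 × 10⁻⁴ / 117 = 1.4841 × 10⁻⁵ s⁻².
N = √(1.4841 × 10⁻⁵) = 3.8524 × 10⁻³ rad s⁻¹ ≈ 3.85 × 10⁻³ rad s⁻¹.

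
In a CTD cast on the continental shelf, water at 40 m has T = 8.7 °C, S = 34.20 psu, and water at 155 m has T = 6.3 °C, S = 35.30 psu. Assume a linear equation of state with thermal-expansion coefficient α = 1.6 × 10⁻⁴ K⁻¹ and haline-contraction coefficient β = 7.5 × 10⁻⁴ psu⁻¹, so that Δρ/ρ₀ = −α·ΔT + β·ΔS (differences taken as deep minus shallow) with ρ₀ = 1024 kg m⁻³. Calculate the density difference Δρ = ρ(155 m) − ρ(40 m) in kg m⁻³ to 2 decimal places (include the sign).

+1.24 kg m⁻³

ΔT = -2.4 K, ΔS = +1.10 psu (deep − shallow).
Δρ/ρ₀ = −(1.6 × 10⁻⁴)(-2.4) + (7.5 × 10⁻⁴)(+1.10) = 1.209 × 10⁻³.
Δρ = 1024 × (1.209 × 10⁻³) = +1.24 kg m⁻³.
Positive Δρ: denser below, stable.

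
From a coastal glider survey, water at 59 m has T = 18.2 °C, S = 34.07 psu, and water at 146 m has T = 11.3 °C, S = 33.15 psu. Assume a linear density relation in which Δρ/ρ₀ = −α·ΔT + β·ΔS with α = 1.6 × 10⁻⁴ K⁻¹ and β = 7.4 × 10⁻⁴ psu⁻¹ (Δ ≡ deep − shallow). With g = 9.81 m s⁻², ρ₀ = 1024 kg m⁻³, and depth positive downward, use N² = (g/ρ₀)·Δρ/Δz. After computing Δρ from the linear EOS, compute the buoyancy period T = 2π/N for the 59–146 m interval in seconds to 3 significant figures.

ΔT = -6.9 K, ΔS = -0.92 psu (deep − shallow).
Δρ/ρ₀ = −αΔT + βΔS = 1.104 × 10⁻³ − 6.808 × 10⁻⁴ = 4.232 × 10⁻⁴, so Δρ ≈ 0.4334 kg m⁻³.
N² = (g/ρ₀)·Δρ/Δz = g·(Δρ/ρ₀)/Δz = 9.81 × 4.232 × 10⁻⁴ / 87 = 4.7719 × 10⁻⁵ s⁻².
N = √(4.7719 × 10⁻⁵) = 6.9079 × 10⁻³ rad s⁻¹ → T = 2π/N = 909.57 s ≈ 910 s.

910 s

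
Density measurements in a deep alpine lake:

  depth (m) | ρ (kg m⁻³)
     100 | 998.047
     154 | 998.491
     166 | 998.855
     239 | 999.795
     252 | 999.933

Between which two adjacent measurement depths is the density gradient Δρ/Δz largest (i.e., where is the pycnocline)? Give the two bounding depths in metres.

154–166 m

Compute the density gradient over each adjacent pair:
  100–154 m: Δρ/Δz = 0.444/54 = 8.2 × 10⁻³ kg m⁻⁴
  154–166 m: Δρ/Δz = 0.364/12 = 0.030 kg m⁻⁴
  166–239 m: Δρ/Δz = 0.940/73 = 0.013 kg m⁻⁴
  239–252 m: Δρ/Δz = 0.138/13 = 0.011 kg m⁻⁴
The largest gradient is in the 154–166 m interval — the pycnocline.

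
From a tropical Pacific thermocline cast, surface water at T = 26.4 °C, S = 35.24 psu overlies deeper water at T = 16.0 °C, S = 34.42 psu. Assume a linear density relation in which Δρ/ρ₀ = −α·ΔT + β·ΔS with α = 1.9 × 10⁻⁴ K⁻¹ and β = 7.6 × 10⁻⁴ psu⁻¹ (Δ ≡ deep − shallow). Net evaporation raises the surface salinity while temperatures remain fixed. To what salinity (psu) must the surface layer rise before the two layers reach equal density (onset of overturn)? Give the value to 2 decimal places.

Neutral buoyancy requires −α(T_deep − T_surf) + β(S_deep − S_surf′) = 0.
S_surf′ = S_deep − (α/β)·ΔT = 34.42 − (1.9 × 10⁻⁴/7.6 × 10⁻⁴)·(-10.4) = 37.0200 psu.
Increase required: 37.0200 − 35.24 = 1.7800 psu.

37.02 psu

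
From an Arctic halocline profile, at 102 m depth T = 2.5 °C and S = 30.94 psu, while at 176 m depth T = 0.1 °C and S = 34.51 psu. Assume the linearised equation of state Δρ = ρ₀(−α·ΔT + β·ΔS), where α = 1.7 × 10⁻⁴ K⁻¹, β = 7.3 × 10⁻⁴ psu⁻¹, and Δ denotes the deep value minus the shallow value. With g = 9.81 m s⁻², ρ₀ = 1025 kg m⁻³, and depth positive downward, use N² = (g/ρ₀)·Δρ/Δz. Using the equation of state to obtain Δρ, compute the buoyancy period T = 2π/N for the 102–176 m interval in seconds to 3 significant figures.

ΔT = -2.4 K, ΔS = +3.57 psu (deep − shallow).
Δρ/ρ₀ = −αΔT + βΔS = 4.08 × 10⁻⁴ + 2.6061 × 10⁻³ = 3.0141 × 10⁻³, so Δρ ≈ 3.089 kg m⁻³.
N² = (g/ρ₀)·Δρ/Δz = g·(Δρ/ρ₀)/Δz = 9.81 × 3.0141 × 10⁻³ / 74 = 3.9957 × 10⁻⁴ s⁻².
N = √(3.9957 × 10⁻⁴) = 0.019989 rad s⁻¹ → T = 2π/N = 314.33 s ≈ 314 s.

314 s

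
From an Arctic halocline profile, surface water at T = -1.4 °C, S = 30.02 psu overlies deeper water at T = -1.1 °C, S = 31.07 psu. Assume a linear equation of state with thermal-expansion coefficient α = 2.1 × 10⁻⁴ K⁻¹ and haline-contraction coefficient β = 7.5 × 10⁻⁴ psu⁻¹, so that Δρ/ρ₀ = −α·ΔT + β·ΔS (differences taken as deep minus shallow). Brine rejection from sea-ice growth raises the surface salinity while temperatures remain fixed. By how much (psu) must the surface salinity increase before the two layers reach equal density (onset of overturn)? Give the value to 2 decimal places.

Neutral buoyancy requires −α(T_deep − T_surf) + β(S_deep − S_surf′) = 0.
S_surf′ = S_deep − (α/β)·ΔT = 31.07 − (2.1 × 10⁻⁴/7.5 × 10⁻⁴)·(+0.3) = 30.9860 psu.
Increase required: 30.9860 − 30.02 = 0.9660 psu.

0.97 psu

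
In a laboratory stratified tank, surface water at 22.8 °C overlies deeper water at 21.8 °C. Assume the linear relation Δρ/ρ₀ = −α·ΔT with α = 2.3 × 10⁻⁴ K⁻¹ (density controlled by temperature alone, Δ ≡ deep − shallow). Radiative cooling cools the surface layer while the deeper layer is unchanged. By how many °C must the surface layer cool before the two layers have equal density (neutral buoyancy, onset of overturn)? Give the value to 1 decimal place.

With temperature the only control, equal density requires T_surf′ = T_deep.
T_surf′ = 21.8 °C.
Cooling required: 22.8 − 21.8 = 1.0 °C.

1.0 °C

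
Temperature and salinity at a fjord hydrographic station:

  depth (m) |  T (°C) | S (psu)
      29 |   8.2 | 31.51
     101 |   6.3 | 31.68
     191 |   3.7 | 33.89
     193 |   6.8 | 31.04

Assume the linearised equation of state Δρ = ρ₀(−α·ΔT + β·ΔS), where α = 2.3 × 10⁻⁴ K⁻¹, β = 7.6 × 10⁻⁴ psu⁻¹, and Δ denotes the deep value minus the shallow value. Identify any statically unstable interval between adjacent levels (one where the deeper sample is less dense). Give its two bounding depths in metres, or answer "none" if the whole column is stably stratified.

Evaluate Δρ/ρ₀ = −αΔT + βΔS across each adjacent pair:
  29–101 m: −αΔT+βΔS = −(2.3 × 10⁻⁴)(-1.9)+(7.6 × 10⁻⁴)(+0.17) = 5.7 × 10⁻⁴ → stable
  101–191 m: −αΔT+βΔS = −(2.3 × 10⁻⁴)(-2.6)+(7.6 × 10⁻⁴)(+2.21) = 2.3 × 10⁻³ → stable
  191–193 m: −αΔT+βΔS = −(2.3 × 10⁻⁴)(+3.1)+(7.6 × 10⁻⁴)(-2.85) = -2.9 × 10⁻³ → UNSTABLE
The 191–193 m interval has Δρ < 0: lighter water underlies denser water.

191–193 m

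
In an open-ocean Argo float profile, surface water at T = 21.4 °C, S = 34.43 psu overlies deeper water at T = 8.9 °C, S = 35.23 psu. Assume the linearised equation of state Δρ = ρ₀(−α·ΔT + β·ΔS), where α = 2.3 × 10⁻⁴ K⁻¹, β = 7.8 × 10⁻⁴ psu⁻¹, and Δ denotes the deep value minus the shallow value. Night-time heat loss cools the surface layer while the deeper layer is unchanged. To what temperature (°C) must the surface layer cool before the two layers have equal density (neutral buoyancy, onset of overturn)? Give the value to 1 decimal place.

6.2 °C

Neutral buoyancy requires Δρ = 0, i.e. −α(T_deep − T_surf′) + β(S_deep − S_surf) = 0.
T_surf′ = T_deep − (β/α)·ΔS = 8.9 − (7.8 × 10⁻⁴/2.3 × 10⁻⁴)·(+0.80) = 6.187 °C.
Cooling required: 21.4 − (6.187) = 15.213 °C.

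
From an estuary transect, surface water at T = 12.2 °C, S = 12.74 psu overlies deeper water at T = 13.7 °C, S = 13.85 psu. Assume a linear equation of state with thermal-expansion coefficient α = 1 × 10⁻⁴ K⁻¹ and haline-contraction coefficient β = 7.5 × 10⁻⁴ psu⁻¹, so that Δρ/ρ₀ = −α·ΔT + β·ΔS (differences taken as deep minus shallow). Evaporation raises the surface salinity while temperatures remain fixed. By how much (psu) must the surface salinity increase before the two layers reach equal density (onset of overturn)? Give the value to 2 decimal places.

Neutral buoyancy requires −α(T_deep − T_surf) + β(S_deep − S_surf′) = 0.
S_surf′ = S_deep − (α/β)·ΔT = 13.85 − (1 × 10⁻⁴/7.5 × 10⁻⁴)·(+1.5) = 13.6500 psu.
Increase required: 13.6500 − 12.74 = 0.9100 psu.

0.91 psu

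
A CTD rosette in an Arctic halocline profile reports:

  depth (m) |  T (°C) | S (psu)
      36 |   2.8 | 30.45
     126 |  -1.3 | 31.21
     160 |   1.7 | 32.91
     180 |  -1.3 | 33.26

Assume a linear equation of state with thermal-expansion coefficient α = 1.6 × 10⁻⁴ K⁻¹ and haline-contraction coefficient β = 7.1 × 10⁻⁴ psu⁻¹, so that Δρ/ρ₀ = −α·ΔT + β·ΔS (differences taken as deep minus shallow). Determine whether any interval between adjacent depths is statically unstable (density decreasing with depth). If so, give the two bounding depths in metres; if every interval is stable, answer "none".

Evaluate Δρ/ρ₀ = −αΔT + βΔS across each adjacent pair:
  36–126 m: −αΔT+βΔS = −(1.6 × 10⁻⁴)(-4.1)+(7.1 × 10⁻⁴)(+0.76) = 1.2 × 10⁻³ → stable
  126–160 m: −αΔT+βΔS = −(1.6 × 10⁻⁴)(+3.0)+(7.1 × 10⁻⁴)(+1.70) = 7.3 × 10⁻⁴ → stable
  160–180 m: −αΔT+βΔS = −(1.6 × 10⁻⁴)(-3.0)+(7.1 × 10⁻⁴)(+0.35) = 7.3 × 10⁻⁴ → stable
Every interval has Δρ > 0: the column is stably stratified throughout.

none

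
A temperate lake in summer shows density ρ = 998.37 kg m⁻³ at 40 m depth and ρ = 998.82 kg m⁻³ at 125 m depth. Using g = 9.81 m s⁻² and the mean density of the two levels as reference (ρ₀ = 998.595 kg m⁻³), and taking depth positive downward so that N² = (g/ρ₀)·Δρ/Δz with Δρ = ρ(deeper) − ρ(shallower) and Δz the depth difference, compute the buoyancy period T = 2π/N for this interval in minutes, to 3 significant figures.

Δρ = 998.82 − 998.37 = 0.45 kg m⁻³ over Δz = 125 − 40 = 85 m.
N² = (9.81/998.595) × (0.45/85) = 5.2008 × 10⁻⁵ s⁻².
N = √(5.2008 × 10⁻⁵) = 7.2117 × 10⁻³ rad s⁻¹, so T = 2π/N = 871.25 s = 14.521 min ≈ 14.5 min.

14.5 min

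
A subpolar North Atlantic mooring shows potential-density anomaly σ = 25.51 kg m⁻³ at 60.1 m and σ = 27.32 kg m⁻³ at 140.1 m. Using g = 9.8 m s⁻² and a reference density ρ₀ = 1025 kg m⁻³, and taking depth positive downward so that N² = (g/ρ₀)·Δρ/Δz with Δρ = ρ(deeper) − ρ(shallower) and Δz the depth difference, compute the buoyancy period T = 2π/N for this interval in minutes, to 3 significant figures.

Δρ = 1027.32 − 1025.51 = 1.81 kg m⁻³ over Δz = 140.1 − 60.1 = 80 m.
N² = (9.8/1025) × (1.81/80) = 2.1632 × 10⁻⁴ s⁻².
N = √(2.1632 × 10⁻⁴) = 0.014708 rad s⁻¹, so T = 2π/N = 427.20 s = 7.1200 min ≈ 7.12 min.
N² > 0, so the interval is statically stable.

7.12 min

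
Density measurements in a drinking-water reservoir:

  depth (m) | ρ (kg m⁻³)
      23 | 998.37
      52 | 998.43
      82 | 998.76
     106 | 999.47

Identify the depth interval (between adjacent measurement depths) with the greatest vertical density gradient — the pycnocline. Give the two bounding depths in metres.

Compute the density gradient over each adjacent pair:
  23–52 m: Δρ/Δz = 0.06/29 = 2.1 × 10⁻³ kg m⁻⁴
  52–82 m: Δρ/Δz = 0.33/30 = 0.011 kg m⁻⁴
  82–106 m: Δρ/Δz = 0.71/24 = 0.030 kg m⁻⁴
The largest gradient is in the 82–106 m interval — the pycnocline.

82–106 m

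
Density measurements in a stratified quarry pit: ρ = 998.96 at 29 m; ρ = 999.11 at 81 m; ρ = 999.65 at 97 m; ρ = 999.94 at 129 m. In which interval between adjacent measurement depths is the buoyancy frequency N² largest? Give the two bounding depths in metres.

Compute the density gradient over each adjacent pair:
  29–81 m: Δρ/Δz = 0.15/52 = 2.9 × 10⁻³ kg m⁻⁴
  81–97 m: Δρ/Δz = 0.54/16 = 0.034 kg m⁻⁴
  97–129 m: Δρ/Δz = 0.29/32 = 9.1 × 10⁻³ kg m⁻⁴
The largest gradient is in the 81–97 m interval — the pycnocline.

81–97 m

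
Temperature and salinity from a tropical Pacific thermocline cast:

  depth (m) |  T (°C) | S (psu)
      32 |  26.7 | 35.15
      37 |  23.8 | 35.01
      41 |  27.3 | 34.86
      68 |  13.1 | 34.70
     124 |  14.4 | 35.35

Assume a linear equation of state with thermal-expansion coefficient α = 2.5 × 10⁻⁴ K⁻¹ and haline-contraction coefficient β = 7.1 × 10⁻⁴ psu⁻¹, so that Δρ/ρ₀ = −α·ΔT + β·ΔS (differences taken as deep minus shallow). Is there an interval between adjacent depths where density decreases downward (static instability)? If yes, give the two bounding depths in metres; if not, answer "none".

37–41 m

Evaluate Δρ/ρ₀ = −αΔT + βΔS across each adjacent pair:
  32–37 m: −αΔT+βΔS = −(2.5 × 10⁻⁴)(-2.9)+(7.1 × 10⁻⁴)(-0.14) = 6.3 × 10⁻⁴ → stable
  37–41 m: −αΔT+βΔS = −(2.5 × 10⁻⁴)(+3.5)+(7.1 × 10⁻⁴)(-0.15) = -9.8 × 10⁻⁴ → UNSTABLE
  41–68 m: −αΔT+βΔS = −(2.5 × 10⁻⁴)(-14.2)+(7.1 × 10⁻⁴)(-0.16) = 3.4 × 10⁻³ → stable
  68–124 m: −αΔT+βΔS = −(2.5 × 10⁻⁴)(+1.3)+(7.1 × 10⁻⁴)(+0.65) = 1.4 × 10⁻⁴ → stable
The 37–41 m interval has Δρ < 0: lighter water underlies denser water.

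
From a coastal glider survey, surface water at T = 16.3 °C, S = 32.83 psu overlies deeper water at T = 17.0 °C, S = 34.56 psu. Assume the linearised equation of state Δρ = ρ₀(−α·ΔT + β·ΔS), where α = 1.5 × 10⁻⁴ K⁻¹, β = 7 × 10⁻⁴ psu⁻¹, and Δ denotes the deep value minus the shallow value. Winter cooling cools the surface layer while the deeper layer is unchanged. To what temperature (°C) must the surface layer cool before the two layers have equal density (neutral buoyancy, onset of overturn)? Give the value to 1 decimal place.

Neutral buoyancy requires Δρ = 0, i.e. −α(T_deep − T_surf′) + β(S_deep − S_surf) = 0.
T_surf′ = T_deep − (β/α)·ΔS = 17.0 − (7 × 10⁻⁴/1.5 × 10⁻⁴)·(+1.73) = 8.927 °C.
Cooling required: 16.3 − (8.927) = 7.373 °C.

8.9 °C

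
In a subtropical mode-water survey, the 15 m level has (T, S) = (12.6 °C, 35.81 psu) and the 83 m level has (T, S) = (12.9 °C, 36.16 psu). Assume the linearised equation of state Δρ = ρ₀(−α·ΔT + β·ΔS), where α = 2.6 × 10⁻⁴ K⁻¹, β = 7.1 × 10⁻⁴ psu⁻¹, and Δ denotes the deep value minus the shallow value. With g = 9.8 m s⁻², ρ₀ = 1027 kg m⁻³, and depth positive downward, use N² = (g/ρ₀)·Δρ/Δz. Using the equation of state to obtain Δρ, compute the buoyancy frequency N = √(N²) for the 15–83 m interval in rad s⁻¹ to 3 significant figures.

4.96 × 10⁻³ rad s⁻¹

ΔT = +0.3 K, ΔS = +0.35 psu (deep − shallow).
Δρ/ρ₀ = −αΔT + βΔS = -7.80 × 10⁻⁵ + 2.485 × 10⁻⁴ = 1.705 × 10⁻⁴, so Δρ ≈ 0.1751 kg m⁻³.
N² = (g/ρ₀)·Δρ/Δz = g·(Δρ/ρ₀)/Δz = 9.8 × 1.705 × 10⁻⁴ / 68 = 2.4572 × 10⁻⁵ s⁻².
N = √(2.4572 × 10⁻⁵) = 4.9570 × 10⁻³ rad s⁻¹ ≈ 4.96 × 10⁻³ rad s⁻¹.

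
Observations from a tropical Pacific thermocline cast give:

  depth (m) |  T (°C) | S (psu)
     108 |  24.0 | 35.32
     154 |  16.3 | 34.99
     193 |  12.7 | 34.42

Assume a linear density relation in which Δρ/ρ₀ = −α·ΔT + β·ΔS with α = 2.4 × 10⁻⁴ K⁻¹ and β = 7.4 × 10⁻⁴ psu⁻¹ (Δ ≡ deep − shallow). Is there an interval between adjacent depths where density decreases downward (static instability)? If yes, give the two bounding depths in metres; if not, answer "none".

Evaluate Δρ/ρ₀ = −αΔT + βΔS across each adjacent pair:
  108–154 m: −αΔT+βΔS = −(2.4 × 10⁻⁴)(-7.7)+(7.4 × 10⁻⁴)(-0.33) = 1.6 × 10⁻³ → stable
  154–193 m: −αΔT+βΔS = −(2.4 × 10⁻⁴)(-3.6)+(7.4 × 10⁻⁴)(-0.57) = 4.4 × 10⁻⁴ → stable
Every interval has Δρ > 0: the column is stably stratified throughout.

none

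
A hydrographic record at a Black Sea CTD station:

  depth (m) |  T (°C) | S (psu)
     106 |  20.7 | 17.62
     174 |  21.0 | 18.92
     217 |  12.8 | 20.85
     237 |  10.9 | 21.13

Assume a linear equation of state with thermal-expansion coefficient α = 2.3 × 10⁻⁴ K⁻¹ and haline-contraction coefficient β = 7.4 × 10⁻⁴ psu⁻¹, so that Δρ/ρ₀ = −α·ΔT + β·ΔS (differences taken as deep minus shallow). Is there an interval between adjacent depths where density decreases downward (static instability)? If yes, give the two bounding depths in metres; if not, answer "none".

none

Evaluate Δρ/ρ₀ = −αΔT + βΔS across each adjacent pair:
  106–174 m: −αΔT+βΔS = −(2.3 × 10⁻⁴)(+0.3)+(7.4 × 10⁻⁴)(+1.30) = 8.9 × 10⁻⁴ → stable
  174–217 m: −αΔT+βΔS = −(2.3 × 10⁻⁴)(-8.2)+(7.4 × 10⁻⁴)(+1.93) = 3.3 × 10⁻³ → stable
  217–237 m: −αΔT+βΔS = −(2.3 × 10⁻⁴)(-1.9)+(7.4 × 10⁻⁴)(+0.28) = 6.4 × 10⁻⁴ → stable
Every interval has Δρ > 0: the column is stably stratified throughout.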